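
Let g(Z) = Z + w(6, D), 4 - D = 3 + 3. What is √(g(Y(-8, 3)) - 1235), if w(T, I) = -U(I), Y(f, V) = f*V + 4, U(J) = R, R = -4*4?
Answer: I*√1239 ≈ 35.199*I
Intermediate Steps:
R = -16
U(J) = -16
D = -2 (D = 4 - (3 + 3) = 4 - 1*6 = 4 - 6 = -2)
Y(f, V) = 4 + V*f (Y(f, V) = V*f + 4 = 4 + V*f)
w(T, I) = 16 (w(T, I) = -1*(-16) = 16)
g(Z) = 16 + Z (g(Z) = Z + 16 = 16 + Z)
√(g(Y(-8, 3)) - 1235) = √((16 + (4 + 3*(-8))) - 1235) = √((16 + (4 - 24)) - 1235) = √((16 - 20) - 1235) = √(-4 - 1235) = √(-1239) = I*√1239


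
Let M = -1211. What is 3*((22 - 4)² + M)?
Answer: -2661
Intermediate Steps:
3*((22 - 4)² + M) = 3*((22 - 4)² - 1211) = 3*(18² - 1211) = 3*(324 - 1211) = 3*(-887) = -2661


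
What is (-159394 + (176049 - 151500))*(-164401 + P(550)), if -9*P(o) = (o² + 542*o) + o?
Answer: 280579947355/9 ≈ 3.1176e+10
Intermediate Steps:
P(o) = -181*o/3 - o²/9 (P(o) = -((o² + 542*o) + o)/9 = -(o² + 543*o)/9 = -181*o/3 - o²/9)
(-159394 + (176049 - 151500))*(-164401 + P(550)) = (-159394 + (176049 - 151500))*(-164401 - ⅑*550*(543 + 550)) = (-159394 + 24549)*(-164401 - ⅑*550*1093) = -134845*(-164401 - 601150/9) = -134845*(-2080759/9) = 280579947355/9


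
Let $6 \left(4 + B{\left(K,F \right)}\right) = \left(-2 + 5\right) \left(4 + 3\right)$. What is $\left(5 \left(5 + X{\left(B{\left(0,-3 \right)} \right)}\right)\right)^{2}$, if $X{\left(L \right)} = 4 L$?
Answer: $225$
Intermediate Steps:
$B{\left(K,F \right)} = - \frac{1}{2}$ ($B{\left(K,F \right)} = -4 + \frac{\left(-2 + 5\right) \left(4 + 3\right)}{6} = -4 + \frac{3 \cdot 7}{6} = -4 + \frac{1}{6} \cdot 21 = -4 + \frac{7}{2} = - \frac{1}{2}$)
$\left(5 \left(5 + X{\left(B{\left(0,-3 \right)} \right)}\right)\right)^{2} = \left(5 \left(5 + 4 \left(- \frac{1}{2}\right)\right)\right)^{2} = \left(5 \left(5 - 2\right)\right)^{2} = \left(5 \cdot 3\right)^{2} = 15^{2} = 225$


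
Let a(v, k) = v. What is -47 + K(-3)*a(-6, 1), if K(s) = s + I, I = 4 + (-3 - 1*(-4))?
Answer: -59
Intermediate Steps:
I = 5 (I = 4 + (-3 + 4) = 4 + 1 = 5)
K(s) = 5 + s (K(s) = s + 5 = 5 + s)
-47 + K(-3)*a(-6, 1) = -47 + (5 - 3)*(-6) = -47 + 2*(-6) = -47 - 12 = -59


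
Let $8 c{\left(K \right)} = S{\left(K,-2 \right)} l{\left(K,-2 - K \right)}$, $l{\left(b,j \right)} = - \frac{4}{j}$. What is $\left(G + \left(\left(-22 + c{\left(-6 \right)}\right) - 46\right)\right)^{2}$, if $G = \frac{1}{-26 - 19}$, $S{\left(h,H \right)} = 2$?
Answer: $\frac{151019521}{32400} \approx 4661.1$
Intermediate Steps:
$c{\left(K \right)} = - \frac{1}{-2 - K}$ ($c{\left(K \right)} = \frac{2 \left(- \frac{4}{-2 - K}\right)}{8} = \frac{\left(-8\right) \frac{1}{-2 - K}}{8} = - \frac{1}{-2 - K}$)
$G = - \frac{1}{45}$ ($G = \frac{1}{-45} = - \frac{1}{45} \approx -0.022222$)
$\left(G + \left(\left(-22 + c{\left(-6 \right)}\right) - 46\right)\right)^{2} = \left(- \frac{1}{45} - \left(68 - \frac{1}{2 - 6}\right)\right)^{2} = \left(- \frac{1}{45} - \left(68 + \frac{1}{4}\right)\right)^{2} = \left(- \frac{1}{45} - \frac{273}{4}\right)^{2} = \left(- \frac{12289}{180}\right)^{2} = \frac{151019521}{32400}$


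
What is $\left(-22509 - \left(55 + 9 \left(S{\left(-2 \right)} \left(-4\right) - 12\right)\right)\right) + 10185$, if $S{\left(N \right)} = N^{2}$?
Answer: $-12127$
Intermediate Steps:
$\left(-22509 - \left(55 + 9 \left(S{\left(-2 \right)} \left(-4\right) - 12\right)\right)\right) + 10185 = \left(-22509 - \left(55 + 9 \left(\left(-2\right)^{2} \left(-4\right) - 12\right)\right)\right) + 10185 = \left(-22509 - \left(55 + 9 \left(4 \left(-4\right) - 12\right)\right)\right) + 10185 = \left(-22509 - \left(55 + 9 \left(-16 - 12\right)\right)\right) + 10185 = \left(-22509 - -197\right) + 10185 = \left(-22509 + \left(252 - 55\right)\right) + 10185 = \left(-22509 + 197\right) + 10185 = -22312 + 10185 = -12127$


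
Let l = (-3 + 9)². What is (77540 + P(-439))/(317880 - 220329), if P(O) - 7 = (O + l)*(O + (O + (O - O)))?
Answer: 431381/97551 ≈ 4.4221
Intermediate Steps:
l = 36 (l = 6² = 36)
P(O) = 7 + 2*O*(36 + O) (P(O) = 7 + (O + 36)*(O + (O + (O - O))) = 7 + (36 + O)*(O + (O + 0)) = 7 + (36 + O)*(O + O) = 7 + (36 + O)*(2*O) = 7 + 2*O*(36 + O))
(77540 + P(-439))/(317880 - 220329) = (77540 + (7 + 2*(-439)² + 72*(-439)))/(317880 - 220329) = (77540 + (7 + 2*192721 - 31608))/97551 = (77540 + (7 + 385442 - 31608))*(1/97551) = (77540 + 353841)*(1/97551) = 431381*(1/97551) = 431381/97551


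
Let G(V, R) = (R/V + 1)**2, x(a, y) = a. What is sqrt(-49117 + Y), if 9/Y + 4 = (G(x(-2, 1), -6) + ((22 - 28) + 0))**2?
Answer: I*sqrt(3143482)/8 ≈ 221.62*I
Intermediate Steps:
G(V, R) = (1 + R/V)**2
Y = 3/32 (Y = 9/(-4 + ((-6 - 2)**2/(-2)**2 + ((22 - 28) + 0))**2) = 9/(-4 + ((1/4)*(-8)**2 + (-6 + 0))**2) = 9/(-4 + ((1/4)*64 - 6)**2) = 9/(-4 + (16 - 6)**2) = 9/(-4 + 10**2) = 9/(-4 + 100) = 9/96 = 9*(1/96) = 3/32 ≈ 0.093750)
sqrt(-49117 + Y) = sqrt(-49117 + 3/32) = sqrt(-1571741/32) = I*sqrt(3143482)/8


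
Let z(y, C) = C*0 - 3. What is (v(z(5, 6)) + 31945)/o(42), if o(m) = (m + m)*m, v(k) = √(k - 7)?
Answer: 31945/3528 + I*√10/3528 ≈ 9.0547 + 0.00089634*I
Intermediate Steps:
z(y, C) = -3 (z(y, C) = 0 - 3 = -3)
v(k) = √(-7 + k)
o(m) = 2*m² (o(m) = (2*m)*m = 2*m²)
(v(z(5, 6)) + 31945)/o(42) = (√(-7 - 3) + 31945)/((2*42²)) = (√(-10) + 31945)/((2*1764)) = (I*√10 + 31945)/3528 = (31945 + I*√10)*(1/3528) = 31945/3528 + I*√10/3528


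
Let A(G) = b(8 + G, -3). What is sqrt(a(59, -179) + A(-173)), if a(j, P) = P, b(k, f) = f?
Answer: I*sqrt(182) ≈ 13.491*I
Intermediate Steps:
A(G) = -3
sqrt(a(59, -179) + A(-173)) = sqrt(-179 - 3) = sqrt(-182) = I*sqrt(182)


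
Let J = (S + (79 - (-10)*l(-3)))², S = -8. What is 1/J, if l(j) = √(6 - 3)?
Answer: 5341/22477081 - 1420*√3/22477081 ≈ 0.00012820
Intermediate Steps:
l(j) = √3
J = (71 + 10*√3)² (J = (-8 + (79 - (-10)*√3))² = (-8 + (79 + 10*√3))² = (71 + 10*√3)² ≈ 7800.5)
1/J = 1/(5341 + 1420*√3)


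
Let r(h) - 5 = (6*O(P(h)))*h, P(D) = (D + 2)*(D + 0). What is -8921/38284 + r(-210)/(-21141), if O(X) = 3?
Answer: -44076761/809362044 ≈ -0.054459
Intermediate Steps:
P(D) = D*(2 + D) (P(D) = (2 + D)*D = D*(2 + D))
r(h) = 5 + 18*h (r(h) = 5 + (6*3)*h = 5 + 18*h)
-8921/38284 + r(-210)/(-21141) = -8921/38284 + (5 + 18*(-210))/(-21141) = -8921*1/38284 + (5 - 3780)*(-1/21141) = -8921/38284 - 3775*(-1/21141) = -8921/38284 + 3775/21141 = -44076761/809362044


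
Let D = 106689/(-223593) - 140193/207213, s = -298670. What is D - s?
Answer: 1537526523187536/5147930701 ≈ 2.9867e+5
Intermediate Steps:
D = -5939280134/5147930701 (D = 106689*(-1/223593) - 140193*1/207213 = -35563/74531 - 46731/69071 = -5939280134/5147930701 ≈ -1.1537)
D - s = -5939280134/5147930701 - 1*(-298670) = -5939280134/5147930701 + 298670 = 1537526523187536/5147930701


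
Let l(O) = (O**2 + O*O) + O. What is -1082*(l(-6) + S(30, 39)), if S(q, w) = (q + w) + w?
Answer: -188268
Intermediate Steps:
S(q, w) = q + 2*w
l(O) = O + 2*O**2 (l(O) = (O**2 + O**2) + O = 2*O**2 + O = O + 2*O**2)
-1082*(l(-6) + S(30, 39)) = -1082*(-6*(1 + 2*(-6)) + (30 + 2*39)) = -1082*(-6*(1 - 12) + (30 + 78)) = -1082*(-6*(-11) + 108) = -1082*(66 + 108) = -1082*174 = -188268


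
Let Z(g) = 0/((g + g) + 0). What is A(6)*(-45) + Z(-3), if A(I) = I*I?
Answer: -1620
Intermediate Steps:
Z(g) = 0 (Z(g) = 0/(2*g + 0) = 0/((2*g)) = 0*(1/(2*g)) = 0)
A(I) = I**2
A(6)*(-45) + Z(-3) = 6**2*(-45) + 0 = 36*(-45) + 0 = -1620 + 0 = -1620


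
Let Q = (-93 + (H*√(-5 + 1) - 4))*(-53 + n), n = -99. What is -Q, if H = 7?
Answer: -14744 + 2128*I ≈ -14744.0 + 2128.0*I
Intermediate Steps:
Q = 14744 - 2128*I (Q = (-93 + (7*√(-5 + 1) - 4))*(-53 - 99) = (-93 + (7*√(-4) - 4))*(-152) = (-93 + (7*(2*I) - 4))*(-152) = (-93 + (14*I - 4))*(-152) = (-93 + (-4 + 14*I))*(-152) = (-97 + 14*I)*(-152) = 14744 - 2128*I ≈ 14744.0 - 2128.0*I)
-Q = -(14744 - 2128*I) = -14744 + 2128*I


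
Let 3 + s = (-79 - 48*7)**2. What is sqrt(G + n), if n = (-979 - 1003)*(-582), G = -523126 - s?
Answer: 8*sqrt(7159) ≈ 676.89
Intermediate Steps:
s = 172222 (s = -3 + (-79 - 48*7)**2 = -3 + (-79 - 336)**2 = -3 + (-415)**2 = -3 + 172225 = 172222)
G = -695348 (G = -523126 - 1*172222 = -523126 - 172222 = -695348)
n = 1153524 (n = -1982*(-582) = 1153524)
sqrt(G + n) = sqrt(-695348 + 1153524) = sqrt(458176) = 8*sqrt(7159)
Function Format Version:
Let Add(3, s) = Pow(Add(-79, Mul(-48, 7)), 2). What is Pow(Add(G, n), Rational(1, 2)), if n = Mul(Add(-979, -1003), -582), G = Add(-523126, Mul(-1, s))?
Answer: Mul(8, Pow(7159, Rational(1, 2))) ≈ 676.89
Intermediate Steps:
s = 172222 (s = Add(-3, Pow(Add(-79, Mul(-48, 7)), 2)) = Add(-3, Pow(Add(-79, -336), 2)) = Add(-3, Pow(-415, 2)) = Add(-3, 172225) = 172222)
G = -695348 (G = Add(-523126, Mul(-1, 172222)) = Add(-523126, -172222) = -695348)
n = 1153524 (n = Mul(-1982, -582) = 1153524)
Pow(Add(G, n), Rational(1, 2)) = Pow(Add(-695348, 1153524), Rational(1, 2)) = Pow(458176, Rational(1, 2)) = Mul(8, Pow(7159, Rational(1, 2)))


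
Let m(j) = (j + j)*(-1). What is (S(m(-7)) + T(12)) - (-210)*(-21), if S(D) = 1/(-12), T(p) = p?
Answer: -52777/12 ≈ -4398.1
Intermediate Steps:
m(j) = -2*j (m(j) = (2*j)*(-1) = -2*j)
S(D) = -1/12
(S(m(-7)) + T(12)) - (-210)*(-21) = (-1/12 + 12) - (-210)*(-21) = 143/12 - 1*4410 = 143/12 - 4410 = -52777/12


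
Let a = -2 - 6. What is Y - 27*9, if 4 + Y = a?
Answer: -255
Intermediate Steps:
a = -8
Y = -12 (Y = -4 - 8 = -12)
Y - 27*9 = -12 - 27*9 = -12 - 243 = -255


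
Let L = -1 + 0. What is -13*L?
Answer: 13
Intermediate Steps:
L = -1
-13*L = -13*(-1) = 13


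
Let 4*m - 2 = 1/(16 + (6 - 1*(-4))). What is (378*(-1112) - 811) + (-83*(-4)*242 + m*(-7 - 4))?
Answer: -35444095/104 ≈ -3.4081e+5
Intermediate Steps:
m = 53/104 (m = 1/2 + 1/(4*(16 + (6 - 1*(-4)))) = 1/2 + 1/(4*(16 + (6 + 4))) = 1/2 + 1/(4*(16 + 10)) = 1/2 + (1/4)/26 = 1/2 + (1/4)*(1/26) = 1/2 + 1/104 = 53/104 ≈ 0.50961)
(378*(-1112) - 811) + (-83*(-4)*242 + m*(-7 - 4)) = (378*(-1112) - 811) + (-83*(-4)*242 + 53*(-7 - 4)/104) = (-420336 - 811) + (332*242 + (53/104)*(-11)) = -421147 + (80344 - 583/104) = -421147 + 8355193/104 = -35444095/104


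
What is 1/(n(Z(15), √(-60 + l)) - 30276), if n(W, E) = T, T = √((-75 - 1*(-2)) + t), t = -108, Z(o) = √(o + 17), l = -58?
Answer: -30276/916636357 - I*√181/916636357 ≈ -3.3029e-5 - 1.4677e-8*I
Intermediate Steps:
Z(o) = √(17 + o)
T = I*√181 (T = √((-75 - 1*(-2)) - 108) = √((-75 + 2) - 108) = √(-73 - 108) = √(-181) = I*√181 ≈ 13.454*I)
n(W, E) = I*√181
1/(n(Z(15), √(-60 + l)) - 30276) = 1/(I*√181 - 30276) = 1/(-30276 + I*√181)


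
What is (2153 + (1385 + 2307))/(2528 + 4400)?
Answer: 5845/6928 ≈ 0.84368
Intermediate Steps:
(2153 + (1385 + 2307))/(2528 + 4400) = (2153 + 3692)/6928 = 5845*(1/6928) = 5845/6928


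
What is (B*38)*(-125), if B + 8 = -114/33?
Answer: 598500/11 ≈ 54409.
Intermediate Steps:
B = -126/11 (B = -8 - 114/33 = -8 - 114*1/33 = -8 - 38/11 = -126/11 ≈ -11.455)
(B*38)*(-125) = -126/11*38*(-125) = -4788/11*(-125) = 598500/11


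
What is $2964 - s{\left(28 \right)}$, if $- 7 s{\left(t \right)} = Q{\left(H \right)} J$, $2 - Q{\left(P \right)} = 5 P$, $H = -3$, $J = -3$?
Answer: $\frac{20697}{7} \approx 2956.7$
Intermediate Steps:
$Q{\left(P \right)} = 2 - 5 P$
$s{\left(t \right)} = \frac{51}{7}$ ($s{\left(t \right)} = - \frac{\left(2 - -15\right) \left(-3\right)}{7} = - \frac{\left(2 + 15\right) \left(-3\right)}{7} = - \frac{17 \left(-3\right)}{7} = \left(- \frac{1}{7}\right) \left(-51\right) = \frac{51}{7}$)
$2964 - s{\left(28 \right)} = 2964 - \frac{51}{7} = \frac{20697}{7}$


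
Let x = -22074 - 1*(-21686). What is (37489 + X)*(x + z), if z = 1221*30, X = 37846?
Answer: 2730291070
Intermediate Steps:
z = 36630
x = -388 (x = -22074 + 21686 = -388)
(37489 + X)*(x + z) = (37489 + 37846)*(-388 + 36630) = 75335*36242 = 2730291070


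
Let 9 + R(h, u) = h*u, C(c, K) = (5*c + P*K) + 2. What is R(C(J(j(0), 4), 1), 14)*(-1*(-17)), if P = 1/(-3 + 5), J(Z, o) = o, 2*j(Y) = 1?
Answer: 5202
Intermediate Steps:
j(Y) = ½ (j(Y) = (½)*1 = ½)
P = ½ (P = 1/2 = ½ ≈ 0.50000)
C(c, K) = 2 + K/2 + 5*c (C(c, K) = (5*c + K/2) + 2 = (K/2 + 5*c) + 2 = 2 + K/2 + 5*c)
R(h, u) = -9 + h*u
R(C(J(j(0), 4), 1), 14)*(-1*(-17)) = (-9 + (2 + (½)*1 + 5*4)*14)*(-1*(-17)) = (-9 + (2 + ½ + 20)*14)*17 = (-9 + (45/2)*14)*17 = (-9 + 315)*17 = 306*17 = 5202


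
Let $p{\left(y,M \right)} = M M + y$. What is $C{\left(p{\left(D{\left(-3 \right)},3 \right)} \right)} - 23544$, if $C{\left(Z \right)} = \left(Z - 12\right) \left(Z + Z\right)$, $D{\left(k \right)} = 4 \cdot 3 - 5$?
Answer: $-23416$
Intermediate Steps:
$D{\left(k \right)} = 7$ ($D{\left(k \right)} = 12 - 5 = 7$)
$p{\left(y,M \right)} = y + M^{2}$ ($p{\left(y,M \right)} = M^{2} + y = y + M^{2}$)
$C{\left(Z \right)} = 2 Z \left(-12 + Z\right)$ ($C{\left(Z \right)} = \left(-12 + Z\right) 2 Z = 2 Z \left(-12 + Z\right)$)
$C{\left(p{\left(D{\left(-3 \right)},3 \right)} \right)} - 23544 = 2 \left(7 + 3^{2}\right) \left(-12 + \left(7 + 3^{2}\right)\right) - 23544 = 2 \left(7 + 9\right) \left(-12 + \left(7 + 9\right)\right) - 23544 = 2 \cdot 16 \left(-12 + 16\right) - 23544 = 2 \cdot 16 \cdot 4 - 23544 = 128 - 23544 = -23416$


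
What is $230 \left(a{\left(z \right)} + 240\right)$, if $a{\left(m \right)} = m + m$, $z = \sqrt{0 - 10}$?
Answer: $55200 + 460 i \sqrt{10} \approx 55200.0 + 1454.6 i$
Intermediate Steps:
$z = i \sqrt{10}$ ($z = \sqrt{-10} = i \sqrt{10} \approx 3.1623 i$)
$a{\left(m \right)} = 2 m$
$230 \left(a{\left(z \right)} + 240\right) = 230 \left(2 i \sqrt{10} + 240\right) = 230 \left(240 + 2 i \sqrt{10}\right) = 55200 + 460 i \sqrt{10}$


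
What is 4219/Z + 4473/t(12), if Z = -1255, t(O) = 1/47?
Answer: 263835686/1255 ≈ 2.1023e+5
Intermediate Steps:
t(O) = 1/47
4219/Z + 4473/t(12) = 4219/(-1255) + 4473/(1/47) = 4219*(-1/1255) + 4473*47 = -4219/1255 + 210231 = 263835686/1255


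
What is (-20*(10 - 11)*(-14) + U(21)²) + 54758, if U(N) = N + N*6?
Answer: 76087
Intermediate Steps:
U(N) = 7*N (U(N) = N + 6*N = 7*N)
(-20*(10 - 11)*(-14) + U(21)²) + 54758 = (-20*(10 - 11)*(-14) + (7*21)²) + 54758 = (-20*(-1)*(-14) + 147²) + 54758 = (20*(-14) + 21609) + 54758 = (-280 + 21609) + 54758 = 21329 + 54758 = 76087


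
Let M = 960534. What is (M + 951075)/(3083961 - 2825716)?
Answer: 1911609/258245 ≈ 7.4023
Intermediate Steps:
(M + 951075)/(3083961 - 2825716) = (960534 + 951075)/(3083961 - 2825716) = 1911609/258245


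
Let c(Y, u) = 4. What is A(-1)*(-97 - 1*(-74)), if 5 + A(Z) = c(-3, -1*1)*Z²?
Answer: 23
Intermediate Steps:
A(Z) = -5 + 4*Z²
A(-1)*(-97 - 1*(-74)) = (-5 + 4*(-1)²)*(-97 - 1*(-74)) = (-5 + 4*1)*(-97 + 74) = (-5 + 4)*(-23) = -1*(-23) = 23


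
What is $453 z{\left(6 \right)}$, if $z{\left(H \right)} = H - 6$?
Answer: $0$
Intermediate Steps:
$z{\left(H \right)} = -6 + H$
$453 z{\left(6 \right)} = 453 \left(-6 + 6\right) = 453 \cdot 0 = 0$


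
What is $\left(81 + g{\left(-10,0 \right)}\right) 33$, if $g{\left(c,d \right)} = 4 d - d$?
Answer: $2673$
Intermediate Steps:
$g{\left(c,d \right)} = 3 d$
$\left(81 + g{\left(-10,0 \right)}\right) 33 = \left(81 + 3 \cdot 0\right) 33 = \left(81 + 0\right) 33 = 81 \cdot 33 = 2673$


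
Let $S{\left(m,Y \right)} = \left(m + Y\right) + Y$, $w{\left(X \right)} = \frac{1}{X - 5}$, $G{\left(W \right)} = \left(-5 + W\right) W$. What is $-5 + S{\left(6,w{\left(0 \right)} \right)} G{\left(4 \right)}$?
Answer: $- \frac{137}{5} \approx -27.4$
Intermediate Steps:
$G{\left(W \right)} = W \left(-5 + W\right)$
$w{\left(X \right)} = \frac{1}{-5 + X}$
$S{\left(m,Y \right)} = m + 2 Y$ ($S{\left(m,Y \right)} = \left(Y + m\right) + Y = m + 2 Y$)
$-5 + S{\left(6,w{\left(0 \right)} \right)} G{\left(4 \right)} = -5 + \left(6 + \frac{2}{-5 + 0}\right) 4 \left(-5 + 4\right) = -5 + \left(6 + \frac{2}{-5}\right) 4 \left(-1\right) = -5 + \left(6 + 2 \left(- \frac{1}{5}\right)\right) \left(-4\right) = -5 + \left(6 - \frac{2}{5}\right) \left(-4\right) = -5 + \frac{28}{5} \left(-4\right) = -5 - \frac{112}{5} = - \frac{137}{5}$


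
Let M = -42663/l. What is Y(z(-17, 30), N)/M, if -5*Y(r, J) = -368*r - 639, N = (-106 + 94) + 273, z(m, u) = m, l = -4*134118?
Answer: -1004454408/71105 ≈ -14126.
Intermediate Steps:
l = -536472
N = 261 (N = -12 + 273 = 261)
M = 14221/178824 (M = -42663/(-536472) = -42663*(-1/536472) = 14221/178824 ≈ 0.079525)
Y(r, J) = 639/5 + 368*r/5 (Y(r, J) = -(-368*r - 639)/5 = -(-639 - 368*r)/5 = 639/5 + 368*r/5)
Y(z(-17, 30), N)/M = (639/5 + (368/5)*(-17))/(14221/178824) = (639/5 - 6256/5)*(178824/14221) = -5617/5*178824/14221 = -1004454408/71105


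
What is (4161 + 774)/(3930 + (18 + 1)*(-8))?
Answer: 4935/3778 ≈ 1.3062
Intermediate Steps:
(4161 + 774)/(3930 + (18 + 1)*(-8)) = 4935/(3930 + 19*(-8)) = 4935/(3930 - 152) = 4935/3778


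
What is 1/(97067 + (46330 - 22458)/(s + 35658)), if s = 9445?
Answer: 45103/4378036773 ≈ 1.0302e-5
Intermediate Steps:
1/(97067 + (46330 - 22458)/(s + 35658)) = 1/(97067 + (46330 - 22458)/(9445 + 35658)) = 1/(97067 + 23872/45103) = 1/(4378036773/45103) = 45103/4378036773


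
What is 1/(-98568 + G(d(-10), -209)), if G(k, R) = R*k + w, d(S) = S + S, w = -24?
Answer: -1/94412 ≈ -1.0592e-5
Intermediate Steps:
d(S) = 2*S
G(k, R) = -24 + R*k (G(k, R) = R*k - 24 = -24 + R*k)
1/(-98568 + G(d(-10), -209)) = 1/(-98568 + (-24 - 418*(-10))) = 1/(-98568 + (-24 - 209*(-20))) = 1/(-98568 + (-24 + 4180)) = 1/(-98568 + 4156) = 1/(-94412) = -1/94412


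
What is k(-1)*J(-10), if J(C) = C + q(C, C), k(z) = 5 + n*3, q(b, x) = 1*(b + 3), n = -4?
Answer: 119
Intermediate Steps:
q(b, x) = 3 + b (q(b, x) = 1*(3 + b) = 3 + b)
k(z) = -7 (k(z) = 5 - 4*3 = 5 - 12 = -7)
J(C) = 3 + 2*C (J(C) = C + (3 + C) = 3 + 2*C)
k(-1)*J(-10) = -7*(3 + 2*(-10)) = -7*(3 - 20) = -7*(-17) = 119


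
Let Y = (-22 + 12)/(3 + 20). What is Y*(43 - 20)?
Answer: -10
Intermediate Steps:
Y = -10/23 ≈ -0.43478
Y*(43 - 20) = -10*(43 - 20)/23 = -10/23*23 = -10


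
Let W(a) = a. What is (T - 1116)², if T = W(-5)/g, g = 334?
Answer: 138941817001/111556 ≈ 1.2455e+6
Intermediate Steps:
T = -5/334 ≈ -0.014970
(T - 1116)² = (-5/334 - 1116)² = (-372749/334)² = 138941817001/111556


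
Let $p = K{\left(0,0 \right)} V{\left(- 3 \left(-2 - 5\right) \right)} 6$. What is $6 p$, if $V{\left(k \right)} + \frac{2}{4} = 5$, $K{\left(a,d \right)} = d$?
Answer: $0$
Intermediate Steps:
$V{\left(k \right)} = \frac{9}{2}$ ($V{\left(k \right)} = - \frac{1}{2} + 5 = \frac{9}{2}$)
$p = 0$ ($p = 0 \cdot \frac{9}{2} \cdot 6 = 0 \cdot 6 = 0$)
$6 p = 6 \cdot 0 = 0$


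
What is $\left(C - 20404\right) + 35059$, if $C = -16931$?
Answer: $-2276$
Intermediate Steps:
$\left(C - 20404\right) + 35059 = \left(-16931 - 20404\right) + 35059 = -37335 + 35059 = -2276$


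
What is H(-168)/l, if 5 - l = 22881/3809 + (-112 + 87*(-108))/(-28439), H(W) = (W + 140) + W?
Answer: 5307883399/36326994 ≈ 146.11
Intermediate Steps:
H(W) = 140 + 2*W (H(W) = (140 + W) + W = 140 + 2*W)
l = -145307976/108324151 (l = 5 - (22881/3809 + (-112 + 87*(-108))/(-28439)) = 5 - (22881*(1/3809) + (-112 - 9396)*(-1/28439)) = 5 - (22881/3809 - 9508*(-1/28439)) = 5 - (22881/3809 + 9508/28439) = 5 - 1*686928731/108324151 = 5 - 686928731/108324151 = -145307976/108324151 ≈ -1.3414)
H(-168)/l = (140 + 2*(-168))/(-145307976/108324151) = (140 - 336)*(-108324151/145307976) = -196*(-108324151/145307976) = 5307883399/36326994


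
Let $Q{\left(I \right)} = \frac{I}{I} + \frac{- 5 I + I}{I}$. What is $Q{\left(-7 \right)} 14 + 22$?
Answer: $-20$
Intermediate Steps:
$Q{\left(I \right)} = -3$ ($Q{\left(I \right)} = 1 + \frac{\left(-4\right) I}{I} = 1 - 4 = -3$)
$Q{\left(-7 \right)} 14 + 22 = \left(-3\right) 14 + 22 = -42 + 22 = -20$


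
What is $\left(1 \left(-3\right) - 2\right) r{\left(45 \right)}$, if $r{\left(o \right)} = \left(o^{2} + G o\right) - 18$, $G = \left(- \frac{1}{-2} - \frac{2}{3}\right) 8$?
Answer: $-9735$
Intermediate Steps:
$G = - \frac{4}{3}$ ($G = \left(\left(-1\right) \left(- \frac{1}{2}\right) - \frac{2}{3}\right) 8 = \left(\frac{1}{2} - \frac{2}{3}\right) 8 = \left(- \frac{1}{6}\right) 8 = - \frac{4}{3} \approx -1.3333$)
$r{\left(o \right)} = -18 + o^{2} - \frac{4 o}{3}$ ($r{\left(o \right)} = \left(o^{2} - \frac{4 o}{3}\right) - 18 = -18 + o^{2} - \frac{4 o}{3}$)
$\left(1 \left(-3\right) - 2\right) r{\left(45 \right)} = \left(1 \left(-3\right) - 2\right) \left(-18 + 45^{2} - 60\right) = \left(-3 - 2\right) \left(-18 + 2025 - 60\right) = \left(-5\right) 1947 = -9735$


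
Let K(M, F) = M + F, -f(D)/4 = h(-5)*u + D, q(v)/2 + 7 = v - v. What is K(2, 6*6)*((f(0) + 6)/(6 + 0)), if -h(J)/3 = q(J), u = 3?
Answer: -3154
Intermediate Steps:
q(v) = -14 (q(v) = -14 + 2*(v - v) = -14 + 2*0 = -14 + 0 = -14)
h(J) = 42 (h(J) = -3*(-14) = 42)
f(D) = -504 - 4*D (f(D) = -4*(42*3 + D) = -4*(126 + D) = -504 - 4*D)
K(M, F) = F + M
K(2, 6*6)*((f(0) + 6)/(6 + 0)) = (6*6 + 2)*(((-504 - 4*0) + 6)/(6 + 0)) = (36 + 2)*(((-504 + 0) + 6)/6) = 38*((-504 + 6)*(⅙)) = 38*(-498*⅙) = 38*(-83) = -3154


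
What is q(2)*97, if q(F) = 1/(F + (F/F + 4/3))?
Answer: 291/13 ≈ 22.385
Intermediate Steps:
q(F) = 1/(7/3 + F) (q(F) = 1/(F + (1 + 4*(⅓))) = 1/(F + (1 + 4/3)) = 1/(F + 7/3) = 1/(7/3 + F))
q(2)*97 = (3/(7 + 3*2))*97 = (3/(7 + 6))*97 = (3/13)*97 = 291/13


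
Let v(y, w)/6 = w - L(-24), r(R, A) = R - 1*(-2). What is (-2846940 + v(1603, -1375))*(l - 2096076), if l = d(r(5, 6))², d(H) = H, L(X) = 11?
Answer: 5984693667912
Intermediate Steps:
r(R, A) = 2 + R (r(R, A) = R + 2 = 2 + R)
v(y, w) = -66 + 6*w (v(y, w) = 6*(w - 1*11) = 6*(w - 11) = 6*(-11 + w) = -66 + 6*w)
l = 49 (l = (2 + 5)² = 7² = 49)
(-2846940 + v(1603, -1375))*(l - 2096076) = (-2846940 + (-66 + 6*(-1375)))*(49 - 2096076) = (-2846940 + (-66 - 8250))*(-2096027) = (-2846940 - 8316)*(-2096027) = -2855256*(-2096027) = 5984693667912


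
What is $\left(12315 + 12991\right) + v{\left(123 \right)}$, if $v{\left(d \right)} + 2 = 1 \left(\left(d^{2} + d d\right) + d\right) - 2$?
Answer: $55683$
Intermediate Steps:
$v{\left(d \right)} = -4 + d + 2 d^{2}$ ($v{\left(d \right)} = -2 + \left(1 \left(\left(d^{2} + d d\right) + d\right) - 2\right) = -2 + \left(1 \left(\left(d^{2} + d^{2}\right) + d\right) - 2\right) = -2 + \left(1 \left(2 d^{2} + d\right) - 2\right) = -2 + \left(1 \left(d + 2 d^{2}\right) - 2\right) = -2 - \left(2 - d - 2 d^{2}\right) = -2 + \left(-2 + d + 2 d^{2}\right) = -4 + d + 2 d^{2}$)
$\left(12315 + 12991\right) + v{\left(123 \right)} = \left(12315 + 12991\right) + \left(-4 + 123 + 2 \cdot 123^{2}\right) = 25306 + \left(-4 + 123 + 2 \cdot 15129\right) = 25306 + \left(-4 + 123 + 30258\right) = 25306 + 30377 = 55683$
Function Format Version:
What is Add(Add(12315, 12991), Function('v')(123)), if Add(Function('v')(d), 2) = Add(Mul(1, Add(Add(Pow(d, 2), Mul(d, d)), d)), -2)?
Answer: 55683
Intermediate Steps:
Function('v')(d) = Add(-4, d, Mul(2, Pow(d, 2))) (Function('v')(d) = Add(-2, Add(Mul(1, Add(Add(Pow(d, 2), Mul(d, d)), d)), -2)) = Add(-2, Add(Mul(1, Add(Add(Pow(d, 2), Pow(d, 2)), d)), -2)) = Add(-2, Add(Mul(1, Add(Mul(2, Pow(d, 2)), d)), -2)) = Add(-2, Add(Mul(1, Add(d, Mul(2, Pow(d, 2)))), -2)) = Add(-2, Add(Add(d, Mul(2, Pow(d, 2))), -2)) = Add(-2, Add(-2, d, Mul(2, Pow(d, 2)))) = Add(-4, d, Mul(2, Pow(d, 2))))
Add(Add(12315, 12991), Function('v')(123)) = Add(Add(12315, 12991), Add(-4, 123, Mul(2, Pow(123, 2)))) = Add(25306, Add(-4, 123, Mul(2, 15129))) = Add(25306, Add(-4, 123, 30258)) = Add(25306, 30377) = 55683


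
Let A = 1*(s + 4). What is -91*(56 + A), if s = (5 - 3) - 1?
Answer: -5551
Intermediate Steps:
s = 1 (s = 2 - 1 = 1)
A = 5 (A = 1*(1 + 4) = 1*5 = 5)
-91*(56 + A) = -91*(56 + 5) = -91*61 = -5551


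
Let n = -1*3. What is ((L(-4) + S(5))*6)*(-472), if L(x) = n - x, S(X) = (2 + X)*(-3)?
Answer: 56640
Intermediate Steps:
n = -3
S(X) = -6 - 3*X
L(x) = -3 - x
((L(-4) + S(5))*6)*(-472) = (((-3 - 1*(-4)) + (-6 - 3*5))*6)*(-472) = (((-3 + 4) + (-6 - 15))*6)*(-472) = ((1 - 21)*6)*(-472) = -20*6*(-472) = -120*(-472) = 56640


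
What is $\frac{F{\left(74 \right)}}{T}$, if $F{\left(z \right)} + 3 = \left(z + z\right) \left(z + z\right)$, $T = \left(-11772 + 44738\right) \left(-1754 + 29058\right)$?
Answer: $\frac{21901}{900103664} \approx 2.4332 \cdot 10^{-5}$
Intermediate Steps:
$T = 900103664$ ($T = 32966 \cdot 27304 = 900103664$)
$F{\left(z \right)} = -3 + 4 z^{2}$ ($F{\left(z \right)} = -3 + \left(z + z\right) \left(z + z\right) = -3 + 2 z 2 z = -3 + 4 z^{2}$)
$\frac{F{\left(74 \right)}}{T} = \frac{-3 + 4 \cdot 74^{2}}{900103664} = \left(-3 + 4 \cdot 5476\right) \frac{1}{900103664} = \left(-3 + 21904\right) \frac{1}{900103664} = 21901 \cdot \frac{1}{900103664} = \frac{21901}{900103664}$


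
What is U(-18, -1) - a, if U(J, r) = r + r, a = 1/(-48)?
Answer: -95/48 ≈ -1.9792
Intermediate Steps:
a = -1/48 ≈ -0.020833
U(J, r) = 2*r
U(-18, -1) - a = 2*(-1) - 1*(-1/48) = -2 + 1/48 = -95/48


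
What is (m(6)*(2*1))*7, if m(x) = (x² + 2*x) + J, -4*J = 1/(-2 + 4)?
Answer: 2681/4 ≈ 670.25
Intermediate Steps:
J = -⅛ (J = -1/(4*(-2 + 4)) = -¼/2 = -¼*½ = -⅛ ≈ -0.12500)
m(x) = -⅛ + x² + 2*x (m(x) = (x² + 2*x) - ⅛ = -⅛ + x² + 2*x)
(m(6)*(2*1))*7 = ((-⅛ + 6² + 2*6)*(2*1))*7 = ((-⅛ + 36 + 12)*2)*7 = ((383/8)*2)*7 = (383/4)*7 = 2681/4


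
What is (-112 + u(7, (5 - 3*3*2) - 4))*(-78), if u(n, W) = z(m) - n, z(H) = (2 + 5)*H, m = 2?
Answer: 8190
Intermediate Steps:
z(H) = 7*H
u(n, W) = 14 - n (u(n, W) = 7*2 - n = 14 - n)
(-112 + u(7, (5 - 3*3*2) - 4))*(-78) = (-112 + (14 - 1*7))*(-78) = (-112 + (14 - 7))*(-78) = (-112 + 7)*(-78) = -105*(-78) = 8190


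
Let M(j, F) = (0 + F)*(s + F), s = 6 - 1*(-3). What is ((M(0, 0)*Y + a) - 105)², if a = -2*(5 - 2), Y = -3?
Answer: 12321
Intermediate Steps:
a = -6 (a = -2*3 = -6)
s = 9 (s = 6 + 3 = 9)
M(j, F) = F*(9 + F) (M(j, F) = (0 + F)*(9 + F) = F*(9 + F))
((M(0, 0)*Y + a) - 105)² = (((0*(9 + 0))*(-3) - 6) - 105)² = (((0*9)*(-3) - 6) - 105)² = ((0*(-3) - 6) - 105)² = ((0 - 6) - 105)² = (-6 - 105)² = (-111)² = 12321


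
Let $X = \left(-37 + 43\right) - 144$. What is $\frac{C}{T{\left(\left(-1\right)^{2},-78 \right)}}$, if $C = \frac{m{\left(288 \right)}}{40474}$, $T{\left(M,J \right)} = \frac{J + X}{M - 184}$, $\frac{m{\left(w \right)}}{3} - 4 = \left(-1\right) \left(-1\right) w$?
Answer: $\frac{4453}{242844} \approx 0.018337$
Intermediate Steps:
$m{\left(w \right)} = 12 + 3 w$ ($m{\left(w \right)} = 12 + 3 \left(-1\right) \left(-1\right) w = 12 + 3 \cdot 1 w = 12 + 3 w$)
$X = -138$ ($X = 6 - 144 = -138$)
$T{\left(M,J \right)} = \frac{-138 + J}{-184 + M}$ ($T{\left(M,J \right)} = \frac{J - 138}{M - 184} = \frac{-138 + J}{-184 + M}$)
$C = \frac{438}{20237}$ ($C = \frac{12 + 3 \cdot 288}{40474} = \left(12 + 864\right) \frac{1}{40474} = 876 \cdot \frac{1}{40474} = \frac{438}{20237} \approx 0.021644$)
$\frac{C}{T{\left(\left(-1\right)^{2},-78 \right)}} = \frac{438}{20237 \frac{-138 - 78}{-184 + \left(-1\right)^{2}}} = \frac{438}{20237 \frac{1}{-184 + 1} \left(-216\right)} = \frac{438}{20237 \frac{1}{-183} \left(-216\right)} = \frac{438}{20237 \left(\left(- \frac{1}{183}\right) \left(-216\right)\right)} = \frac{438}{20237 \cdot \frac{72}{61}} = \frac{438}{20237} \cdot \frac{61}{72} = \frac{4453}{242844}$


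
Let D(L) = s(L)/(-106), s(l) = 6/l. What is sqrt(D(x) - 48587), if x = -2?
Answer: I*sqrt(545923214)/106 ≈ 220.42*I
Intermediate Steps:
D(L) = -3/(53*L) (D(L) = (6/L)/(-106) = (6/L)*(-1/106) = -3/(53*L))
sqrt(D(x) - 48587) = sqrt(-3/53/(-2) - 48587) = sqrt(-3/53*(-1/2) - 48587) = sqrt(3/106 - 48587) = sqrt(-5150219/106) = I*sqrt(545923214)/106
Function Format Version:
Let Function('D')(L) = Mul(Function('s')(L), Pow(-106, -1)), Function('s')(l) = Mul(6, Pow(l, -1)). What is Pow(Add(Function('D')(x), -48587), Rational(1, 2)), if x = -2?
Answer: Mul(Rational(1, 106), I, Pow(545923214, Rational(1, 2))) ≈ Mul(220.42, I)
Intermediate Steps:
Function('D')(L) = Mul(Rational(-3, 53), Pow(L, -1)) (Function('D')(L) = Mul(Mul(6, Pow(L, -1)), Pow(-106, -1)) = Mul(Mul(6, Pow(L, -1)), Rational(-1, 106)) = Mul(Rational(-3, 53), Pow(L, -1)))
Pow(Add(Function('D')(x), -48587), Rational(1, 2)) = Pow(Add(Mul(Rational(-3, 53), Pow(-2, -1)), -48587), Rational(1, 2)) = Pow(Add(Mul(Rational(-3, 53), Rational(-1, 2)), -48587), Rational(1, 2)) = Pow(Add(Rational(3, 106), -48587), Rational(1, 2)) = Pow(Rational(-5150219, 106), Rational(1, 2)) = Mul(Rational(1, 106), I, Pow(545923214, Rational(1, 2)))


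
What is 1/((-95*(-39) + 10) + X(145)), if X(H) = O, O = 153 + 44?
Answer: 1/3912 ≈ 0.00025562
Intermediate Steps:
O = 197
X(H) = 197
1/((-95*(-39) + 10) + X(145)) = 1/((-95*(-39) + 10) + 197) = 1/((3705 + 10) + 197) = 1/(3715 + 197) = 1/3912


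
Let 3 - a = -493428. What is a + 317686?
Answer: 811117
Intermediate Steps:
a = 493431 (a = 3 - 1*(-493428) = 3 + 493428 = 493431)
a + 317686 = 493431 + 317686 = 811117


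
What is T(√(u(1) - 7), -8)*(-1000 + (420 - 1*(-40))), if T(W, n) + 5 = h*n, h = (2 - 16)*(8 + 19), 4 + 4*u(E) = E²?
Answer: -1630260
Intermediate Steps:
u(E) = -1 + E²/4
h = -378 (h = -14*27 = -378)
T(W, n) = -5 - 378*n
T(√(u(1) - 7), -8)*(-1000 + (420 - 1*(-40))) = (-5 - 378*(-8))*(-1000 + (420 - 1*(-40))) = (-5 + 3024)*(-1000 + (420 + 40)) = 3019*(-1000 + 460) = 3019*(-540) = -1630260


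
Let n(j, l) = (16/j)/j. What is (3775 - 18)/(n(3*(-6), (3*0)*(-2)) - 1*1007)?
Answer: -304317/81563 ≈ -3.7311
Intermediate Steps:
n(j, l) = 16/j²
(3775 - 18)/(n(3*(-6), (3*0)*(-2)) - 1*1007) = (3775 - 18)/(16/(3*(-6))² - 1*1007) = 3757/(16/(-18)² - 1007) = 3757/(16*(1/324) - 1007) = 3757/(4/81 - 1007) = 3757/(-81563/81) = 3757*(-81/81563) = -304317/81563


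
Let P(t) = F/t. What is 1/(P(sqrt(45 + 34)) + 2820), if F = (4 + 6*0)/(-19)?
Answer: 20105895/56698623896 + 19*sqrt(79)/56698623896 ≈ 0.00035461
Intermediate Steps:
F = -4/19 (F = (4 + 0)*(-1/19) = 4*(-1/19) = -4/19 ≈ -0.21053)
P(t) = -4/(19*t)
1/(P(sqrt(45 + 34)) + 2820) = 1/(-4/(19*sqrt(45 + 34)) + 2820) = 1/(-4*sqrt(79)/79/19 + 2820) = 1/(-4*sqrt(79)/1501 + 2820) = 1/(2820 - 4*sqrt(79)/1501)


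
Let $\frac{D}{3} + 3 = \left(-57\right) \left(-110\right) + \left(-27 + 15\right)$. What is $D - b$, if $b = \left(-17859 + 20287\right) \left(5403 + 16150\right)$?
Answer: $-52311919$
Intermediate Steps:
$b = 52330684$ ($b = 2428 \cdot 21553 = 52330684$)
$D = 18765$ ($D = -9 + 3 \left(\left(-57\right) \left(-110\right) + \left(-27 + 15\right)\right) = -9 + 3 \left(6270 - 12\right) = -9 + 3 \cdot 6258 = -9 + 18774 = 18765$)
$D - b = 18765 - 52330684 = -52311919$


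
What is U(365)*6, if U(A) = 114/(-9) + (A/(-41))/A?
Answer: -3122/41 ≈ -76.146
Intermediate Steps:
U(A) = -1561/123 (U(A) = 114*(-1/9) + (A*(-1/41))/A = -38/3 + (-A/41)/A = -38/3 - 1/41 = -1561/123)
U(365)*6 = -1561/123*6 = -3122/41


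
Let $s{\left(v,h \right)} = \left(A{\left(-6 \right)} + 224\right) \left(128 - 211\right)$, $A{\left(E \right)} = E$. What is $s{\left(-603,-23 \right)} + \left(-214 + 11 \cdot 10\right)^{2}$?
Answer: $-7278$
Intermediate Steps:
$s{\left(v,h \right)} = -18094$ ($s{\left(v,h \right)} = \left(-6 + 224\right) \left(128 - 211\right) = 218 \left(-83\right) = -18094$)
$s{\left(-603,-23 \right)} + \left(-214 + 11 \cdot 10\right)^{2} = -18094 + \left(-214 + 11 \cdot 10\right)^{2} = -18094 + \left(-214 + 110\right)^{2} = -18094 + \left(-104\right)^{2} = -18094 + 10816 = -7278$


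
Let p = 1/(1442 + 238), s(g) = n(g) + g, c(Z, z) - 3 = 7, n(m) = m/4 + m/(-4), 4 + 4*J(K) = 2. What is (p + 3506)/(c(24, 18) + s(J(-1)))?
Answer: 5890081/15960 ≈ 369.05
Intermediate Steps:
J(K) = -½ (J(K) = -1 + (¼)*2 = -1 + ½ = -½)
n(m) = 0 (n(m) = m*(¼) + m*(-¼) = m/4 - m/4 = 0)
c(Z, z) = 10 (c(Z, z) = 3 + 7 = 10)
s(g) = g (s(g) = 0 + g = g)
p = 1/1680 ≈ 0.00059524
(p + 3506)/(c(24, 18) + s(J(-1))) = (1/1680 + 3506)/(10 - ½) = 5890081/(1680*(19/2)) = (5890081/1680)*(2/19) = 5890081/15960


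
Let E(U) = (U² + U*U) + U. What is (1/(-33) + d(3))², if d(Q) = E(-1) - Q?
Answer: 4489/1089 ≈ 4.1221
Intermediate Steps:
E(U) = U + 2*U² (E(U) = (U² + U²) + U = 2*U² + U = U + 2*U²)
d(Q) = 1 - Q (d(Q) = -(1 + 2*(-1)) - Q = -(1 - 2) - Q = -1*(-1) - Q = 1 - Q)
(1/(-33) + d(3))² = (1/(-33) + (1 - 1*3))² = (-1/33 + (1 - 3))² = (-1/33 - 2)² = (-67/33)² = 4489/1089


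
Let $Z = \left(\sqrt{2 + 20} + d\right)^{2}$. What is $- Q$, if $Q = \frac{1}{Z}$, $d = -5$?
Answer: $- \frac{47}{9} - \frac{10 \sqrt{22}}{9} \approx -10.434$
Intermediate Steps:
$Z = \left(-5 + \sqrt{22}\right)^{2}$ ($Z = \left(\sqrt{2 + 20} - 5\right)^{2} = \left(\sqrt{22} - 5\right)^{2} = \left(-5 + \sqrt{22}\right)^{2} \approx 0.095842$)
$Q = \frac{1}{\left(5 - \sqrt{22}\right)^{2}} \approx 10.434$
$- Q = - \frac{1}{\left(5 - \sqrt{22}\right)^{2}}$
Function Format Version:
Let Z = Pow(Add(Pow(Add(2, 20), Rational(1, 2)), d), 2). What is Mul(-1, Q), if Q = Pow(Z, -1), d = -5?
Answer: Add(Rational(-47, 9), Mul(Rational(-10, 9), Pow(22, Rational(1, 2)))) ≈ -10.434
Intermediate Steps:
Z = Pow(Add(-5, Pow(22, Rational(1, 2))), 2) (Z = Pow(Add(Pow(Add(2, 20), Rational(1, 2)), -5), 2) = Pow(Add(Pow(22, Rational(1, 2)), -5), 2) = Pow(Add(-5, Pow(22, Rational(1, 2))), 2) ≈ 0.095842)
Q = Pow(Add(5, Mul(-1, Pow(22, Rational(1, 2)))), -2) (Q = Pow(Pow(Add(5, Mul(-1, Pow(22, Rational(1, 2)))), 2), -1) = Pow(Add(5, Mul(-1, Pow(22, Rational(1, 2)))), -2) ≈ 10.434)
Mul(-1, Q) = Mul(-1, Pow(Add(5, Mul(-1, Pow(22, Rational(1, 2)))), -2))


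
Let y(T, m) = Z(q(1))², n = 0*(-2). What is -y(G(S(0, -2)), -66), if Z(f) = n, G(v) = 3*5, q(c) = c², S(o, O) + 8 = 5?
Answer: 0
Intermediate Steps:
S(o, O) = -3 (S(o, O) = -8 + 5 = -3)
G(v) = 15
n = 0
Z(f) = 0
y(T, m) = 0 (y(T, m) = 0² = 0)
-y(G(S(0, -2)), -66) = -1*0 = 0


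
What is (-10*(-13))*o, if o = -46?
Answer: -5980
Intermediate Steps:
(-10*(-13))*o = -10*(-13)*(-46) = 130*(-46) = -5980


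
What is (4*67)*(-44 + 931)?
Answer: 237716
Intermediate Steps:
(4*67)*(-44 + 931) = 268*887 = 237716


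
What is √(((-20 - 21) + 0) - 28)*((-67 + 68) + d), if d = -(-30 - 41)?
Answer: 72*I*√69 ≈ 598.08*I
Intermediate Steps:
d = 71 (d = -1*(-71) = 71)
√(((-20 - 21) + 0) - 28)*((-67 + 68) + d) = √(((-20 - 21) + 0) - 28)*((-67 + 68) + 71) = √((-41 + 0) - 28)*(1 + 71) = √(-41 - 28)*72 = √(-69)*72 = (I*√69)*72 = 72*I*√69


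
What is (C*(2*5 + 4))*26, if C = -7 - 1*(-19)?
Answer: 4368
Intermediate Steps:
C = 12 (C = -7 + 19 = 12)
(C*(2*5 + 4))*26 = (12*(2*5 + 4))*26 = (12*(10 + 4))*26 = (12*14)*26 = 168*26 = 4368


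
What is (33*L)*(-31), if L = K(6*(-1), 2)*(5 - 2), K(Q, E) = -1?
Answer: 3069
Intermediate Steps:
L = -3 (L = -(5 - 2) = -1*3 = -3)
(33*L)*(-31) = (33*(-3))*(-31) = -99*(-31) = 3069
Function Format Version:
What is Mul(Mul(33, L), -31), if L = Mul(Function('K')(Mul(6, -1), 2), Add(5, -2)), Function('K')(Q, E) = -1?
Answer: 3069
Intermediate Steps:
L = -3 (L = Mul(-1, Add(5, -2)) = Mul(-1, 3) = -3)
Mul(Mul(33, L), -31) = Mul(Mul(33, -3), -31) = Mul(-99, -31) = 3069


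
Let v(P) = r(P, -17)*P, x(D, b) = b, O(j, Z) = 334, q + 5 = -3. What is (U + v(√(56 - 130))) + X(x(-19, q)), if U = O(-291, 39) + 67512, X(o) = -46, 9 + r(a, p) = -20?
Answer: 67800 - 29*I*√74 ≈ 67800.0 - 249.47*I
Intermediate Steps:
q = -8 (q = -5 - 3 = -8)
r(a, p) = -29 (r(a, p) = -9 - 20 = -29)
v(P) = -29*P
U = 67846 (U = 334 + 67512 = 67846)
(U + v(√(56 - 130))) + X(x(-19, q)) = (67846 - 29*√(56 - 130)) - 46 = (67846 - 29*I*√74) - 46 = 67800 - 29*I*√74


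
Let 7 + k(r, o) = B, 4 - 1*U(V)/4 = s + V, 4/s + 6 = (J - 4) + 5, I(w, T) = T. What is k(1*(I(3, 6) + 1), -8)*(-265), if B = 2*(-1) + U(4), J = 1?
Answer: 1325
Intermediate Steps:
s = -1 (s = 4/(-6 + ((1 - 4) + 5)) = 4/(-6 + (-3 + 5)) = 4/(-6 + 2) = 4/(-4) = 4*(-1/4) = -1)
U(V) = 20 - 4*V (U(V) = 16 - 4*(-1 + V) = 16 + (4 - 4*V) = 20 - 4*V)
B = 2 (B = 2*(-1) + (20 - 4*4) = -2 + (20 - 16) = -2 + 4 = 2)
k(r, o) = -5 (k(r, o) = -7 + 2 = -5)
k(1*(I(3, 6) + 1), -8)*(-265) = -5*(-265) = 1325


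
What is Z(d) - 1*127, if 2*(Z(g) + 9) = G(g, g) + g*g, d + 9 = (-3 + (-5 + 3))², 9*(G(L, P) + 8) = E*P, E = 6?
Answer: -20/3 ≈ -6.6667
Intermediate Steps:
G(L, P) = -8 + 2*P/3 (G(L, P) = -8 + (6*P)/9 = -8 + 2*P/3)
d = 16 (d = -9 + (-3 + (-5 + 3))² = -9 + (-3 - 2)² = -9 + (-5)² = -9 + 25 = 16)
Z(g) = -13 + g²/2 + g/3 (Z(g) = -9 + ((-8 + 2*g/3) + g*g)/2 = -9 + ((-8 + 2*g/3) + g²)/2 = -9 + (-8 + g² + 2*g/3)/2 = -9 + (-4 + g²/2 + g/3) = -13 + g²/2 + g/3)
Z(d) - 1*127 = (-13 + (½)*16² + (⅓)*16) - 1*127 = (-13 + (½)*256 + 16/3) - 127 = (-13 + 128 + 16/3) - 127 = 361/3 - 127 = -20/3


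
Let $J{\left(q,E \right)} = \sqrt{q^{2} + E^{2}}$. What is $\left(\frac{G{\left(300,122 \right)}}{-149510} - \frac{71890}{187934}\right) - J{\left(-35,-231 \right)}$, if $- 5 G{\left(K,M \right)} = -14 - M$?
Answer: $- \frac{13441732131}{35122515425} - 7 \sqrt{1114} \approx -234.02$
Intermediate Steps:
$G{\left(K,M \right)} = \frac{14}{5} + \frac{M}{5}$ ($G{\left(K,M \right)} = - \frac{-14 - M}{5} = \frac{14}{5} + \frac{M}{5}$)
$J{\left(q,E \right)} = \sqrt{E^{2} + q^{2}}$
$\left(\frac{G{\left(300,122 \right)}}{-149510} - \frac{71890}{187934}\right) - J{\left(-35,-231 \right)} = \left(\frac{\frac{14}{5} + \frac{1}{5} \cdot 122}{-149510} - \frac{71890}{187934}\right) - \sqrt{\left(-231\right)^{2} + \left(-35\right)^{2}} = \left(\left(\frac{14}{5} + \frac{122}{5}\right) \left(- \frac{1}{149510}\right) - \frac{35945}{93967}\right) - \sqrt{53361 + 1225} = \left(\frac{136}{5} \left(- \frac{1}{149510}\right) - \frac{35945}{93967}\right) - \sqrt{54586} = \left(- \frac{68}{373775} - \frac{35945}{93967}\right) - 7 \sqrt{1114} = - \frac{13441732131}{35122515425} - 7 \sqrt{1114}$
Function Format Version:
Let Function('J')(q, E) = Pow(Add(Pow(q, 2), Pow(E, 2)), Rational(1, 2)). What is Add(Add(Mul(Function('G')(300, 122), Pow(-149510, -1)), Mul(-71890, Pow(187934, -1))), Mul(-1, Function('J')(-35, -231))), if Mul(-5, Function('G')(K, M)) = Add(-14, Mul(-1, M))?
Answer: Add(Rational(-13441732131, 35122515425), Mul(-7, Pow(1114, Rational(1, 2)))) ≈ -234.02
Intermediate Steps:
Function('G')(K, M) = Add(Rational(14, 5), Mul(Rational(1, 5), M)) (Function('G')(K, M) = Mul(Rational(-1, 5), Add(-14, Mul(-1, M))) = Add(Rational(14, 5), Mul(Rational(1, 5), M)))
Function('J')(q, E) = Pow(Add(Pow(E, 2), Pow(q, 2)), Rational(1, 2))
Add(Add(Mul(Function('G')(300, 122), Pow(-149510, -1)), Mul(-71890, Pow(187934, -1))), Mul(-1, Function('J')(-35, -231))) = Add(Add(Mul(Add(Rational(14, 5), Mul(Rational(1, 5), 122)), Pow(-149510, -1)), Mul(-71890, Pow(187934, -1))), Mul(-1, Pow(Add(Pow(-231, 2), Pow(-35, 2)), Rational(1, 2)))) = Add(Add(Mul(Add(Rational(14, 5), Rational(122, 5)), Rational(-1, 149510)), Mul(-71890, Rational(1, 187934))), Mul(-1, Pow(Add(53361, 1225), Rational(1, 2)))) = Add(Add(Mul(Rational(136, 5), Rational(-1, 149510)), Rational(-35945, 93967)), Mul(-1, Pow(54586, Rational(1, 2)))) = Add(Add(Rational(-68, 373775), Rational(-35945, 93967)), Mul(-1, Mul(7, Pow(1114, Rational(1, 2))))) = Add(Rational(-13441732131, 35122515425), Mul(-7, Pow(1114, Rational(1, 2))))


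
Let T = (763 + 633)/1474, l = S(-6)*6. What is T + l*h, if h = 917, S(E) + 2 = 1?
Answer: -4054276/737 ≈ -5501.1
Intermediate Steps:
S(E) = -1 (S(E) = -2 + 1 = -1)
l = -6 (l = -1*6 = -6)
T = 698/737 (T = 1396*(1/1474) = 698/737 ≈ 0.94708)
T + l*h = 698/737 - 6*917 = 698/737 - 5502 = -4054276/737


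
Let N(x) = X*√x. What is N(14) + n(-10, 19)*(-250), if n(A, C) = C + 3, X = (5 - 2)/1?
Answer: -5500 + 3*√14 ≈ -5488.8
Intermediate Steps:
X = 3 (X = 1*3 = 3)
n(A, C) = 3 + C
N(x) = 3*√x
N(14) + n(-10, 19)*(-250) = 3*√14 + (3 + 19)*(-250) = 3*√14 + 22*(-250) = 3*√14 - 5500 = -5500 + 3*√14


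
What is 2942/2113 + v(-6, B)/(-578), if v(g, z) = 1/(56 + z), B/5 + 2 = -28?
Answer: 159846857/114803516 ≈ 1.3924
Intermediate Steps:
B = -150 (B = -10 + 5*(-28) = -10 - 140 = -150)
2942/2113 + v(-6, B)/(-578) = 2942/2113 + 1/((56 - 150)*(-578)) = 2942*(1/2113) - 1/578/(-94) = 2942/2113 - 1/94*(-1/578) = 2942/2113 + 1/54332 = 159846857/114803516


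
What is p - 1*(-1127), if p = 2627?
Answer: 3754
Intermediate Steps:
p - 1*(-1127) = 2627 - 1*(-1127) = 2627 + 1127 = 3754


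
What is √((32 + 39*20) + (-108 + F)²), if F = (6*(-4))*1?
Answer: 2*√4559 ≈ 135.04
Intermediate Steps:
F = -24 (F = -24*1 = -24)
√((32 + 39*20) + (-108 + F)²) = √((32 + 39*20) + (-108 - 24)²) = √((32 + 780) + (-132)²) = √(812 + 17424) = √18236 = 2*√4559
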